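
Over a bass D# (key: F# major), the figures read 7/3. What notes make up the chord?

The written figures 7/3 are shorthand for 7/5/3: the 5 is implied.
A third above D# in this key is F#.
A fifth above D# in this key is A#.
A seventh above D# in this key is C#.
Together with the bass D#, this spells D# minor seventh in root position.

D#, F#, A#, C#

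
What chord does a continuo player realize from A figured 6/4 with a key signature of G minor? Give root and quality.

D minor

The figures 6/4 indicate a triad in second inversion.
In second inversion the root lies a fourth above the bass: a fourth above A in G minor is D.
The chord tones are A, D, F, giving D minor.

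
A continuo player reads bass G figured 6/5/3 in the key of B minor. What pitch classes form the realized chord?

G, B, D, E

A third above G in this key is B.
A fifth above G in this key is D.
A sixth above G in this key is E.
Together with the bass G, this spells E minor seventh in first inversion.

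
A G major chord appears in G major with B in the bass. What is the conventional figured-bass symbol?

6

B is the third of G major, so the chord is in first inversion.
A triad in first inversion is figured 6/3, conventionally abbreviated 6.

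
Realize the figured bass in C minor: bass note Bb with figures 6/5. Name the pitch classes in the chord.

Bb, D, F, G

The written figures 6/5 are shorthand for 6/5/3: the 3 is implied.
A third above Bb in this key is D.
A fifth above Bb in this key is F.
A sixth above Bb in this key is G.
Together with the bass Bb, this spells G minor seventh in first inversion.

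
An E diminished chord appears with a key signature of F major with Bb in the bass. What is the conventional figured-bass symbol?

6/4

Bb is the fifth of E diminished, so the chord is in second inversion.
A triad in second inversion is figured 6/4, conventionally abbreviated 6/4.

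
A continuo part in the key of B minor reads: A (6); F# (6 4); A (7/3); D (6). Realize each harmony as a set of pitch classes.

A, C#, F# | F#, B, D | A, C#, E, G | D, F#, B

A (6/3): A, C#, F#.
F# (6/4): F#, B, D.
A (7/5/3): A, C#, E, G.
D (6/3): D, F#, B.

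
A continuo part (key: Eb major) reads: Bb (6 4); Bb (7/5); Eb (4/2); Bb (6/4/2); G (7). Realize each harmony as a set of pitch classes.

Bb, Eb, G | Bb, D, F, Ab | Eb, F, Ab, C | Bb, C, Eb, G | G, Bb, D, F

Bb (6/4): Bb, Eb, G.
Bb (7/5/3): Bb, D, F, Ab.
Eb (6/4/2): Eb, F, Ab, C.
Bb (6/4/2): Bb, C, Eb, G.
G (7/5/3): G, Bb, D, F.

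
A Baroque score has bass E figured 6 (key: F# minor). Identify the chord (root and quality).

C# minor

The figures 6 indicate a triad in first inversion.
In first inversion the root lies a sixth above the bass: a sixth above E in F# minor is C#.
The chord tones are E, G#, C#, giving C# minor.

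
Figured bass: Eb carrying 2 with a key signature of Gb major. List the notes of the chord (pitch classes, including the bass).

Eb, F, Ab, Cb

The written figures 2 are shorthand for 6/4/2: the 6/4 are implied.
A second above Eb in this key is F.
A fourth above Eb in this key is Ab.
A sixth above Eb in this key is Cb.
Together with the bass Eb, this spells F half-diminished seventh in third inversion.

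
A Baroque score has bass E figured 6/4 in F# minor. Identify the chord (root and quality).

The figures 6/4 indicate a triad in second inversion.
In second inversion the root lies a fourth above the bass: a fourth above E in F# minor is A.
The chord tones are E, A, C#, giving A major.

A major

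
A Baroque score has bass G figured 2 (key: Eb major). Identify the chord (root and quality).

The figures 2 indicate a seventh chord in third inversion.
In third inversion the root lies a second above the bass: a second above G in Eb major is Ab.
The chord tones are G, Ab, C, Eb, giving Ab major seventh.

Ab major seventh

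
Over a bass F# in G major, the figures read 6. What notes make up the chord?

The written figures 6 are shorthand for 6/3: the 3 is implied.
A third above F# in this key is A.
A sixth above F# in this key is D.
Together with the bass F#, this spells D major in first inversion.

F#, A, D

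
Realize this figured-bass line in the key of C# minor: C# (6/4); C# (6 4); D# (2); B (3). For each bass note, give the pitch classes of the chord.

C# (6/4): C#, F#, A.
C# (6/4): C#, F#, A.
D# (6/4/2): D#, E, G#, B.
B (5/3): B, D#, F#.

C#, F#, A | C#, F#, A | D#, E, G#, B | B, D#, F#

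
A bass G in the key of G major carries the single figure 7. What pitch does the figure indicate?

F#

Counting 6 letter steps above G lands on F; in G major, that letter is F#.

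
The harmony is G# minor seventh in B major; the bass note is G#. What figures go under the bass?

7

G# is the root of G# minor seventh, so the chord is in root position.
A seventh chord in root position is figured 7/5/3, conventionally abbreviated 7.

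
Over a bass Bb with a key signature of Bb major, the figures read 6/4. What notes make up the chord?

A fourth above Bb in this key is Eb.
A sixth above Bb in this key is G.
Together with the bass Bb, this spells Eb major in second inversion.

Bb, Eb, G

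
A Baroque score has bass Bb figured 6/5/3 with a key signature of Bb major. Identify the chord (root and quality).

The figures 6/5/3 indicate a seventh chord in first inversion.
In first inversion the root lies a sixth above the bass: a sixth above Bb in Bb major is G.
The chord tones are Bb, D, F, G, giving G minor seventh.

G minor seventh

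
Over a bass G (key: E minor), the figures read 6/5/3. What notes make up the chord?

G, B, D, E

A third above G in this key is B.
A fifth above G in this key is D.
A sixth above G in this key is E.
Together with the bass G, this spells E minor seventh in first inversion.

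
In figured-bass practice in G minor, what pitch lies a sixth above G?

Eb

Counting 5 letter steps above G lands on E; in G minor, that letter is Eb.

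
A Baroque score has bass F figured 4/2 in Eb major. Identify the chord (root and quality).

G minor seventh

The figures 4/2 indicate a seventh chord in third inversion.
In third inversion the root lies a second above the bass: a second above F in Eb major is G.
The chord tones are F, G, Bb, D, giving G minor seventh.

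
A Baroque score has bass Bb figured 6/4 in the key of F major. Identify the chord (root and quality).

E diminished

The figures 6/4 indicate a triad in second inversion.
In second inversion the root lies a fourth above the bass: a fourth above Bb in F major is E.
The chord tones are Bb, E, G, giving E diminished.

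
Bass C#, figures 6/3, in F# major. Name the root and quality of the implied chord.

The figures 6/3 indicate a triad in first inversion.
In first inversion the root lies a sixth above the bass: a sixth above C# in F# major is A#.
The chord tones are C#, E#, A#, giving A# minor.

A# minor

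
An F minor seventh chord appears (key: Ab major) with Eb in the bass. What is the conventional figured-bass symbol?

4/2

Eb is the seventh of F minor seventh, so the chord is in third inversion.
A seventh chord in third inversion is figured 6/4/2, conventionally abbreviated 4/2.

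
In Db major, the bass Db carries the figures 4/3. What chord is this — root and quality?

Gb major seventh

The figures 4/3 indicate a seventh chord in second inversion.
In second inversion the root lies a fourth above the bass: a fourth above Db in Db major is Gb.
The chord tones are Db, F, Gb, Bb, giving Gb major seventh.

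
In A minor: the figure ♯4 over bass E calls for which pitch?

A#

Counting 3 letter steps above E lands on A; in A minor, that letter is A.
The #4 figure raises it a semitone, giving A#.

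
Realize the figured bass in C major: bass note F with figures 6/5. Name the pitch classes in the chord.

F, A, C, D

The written figures 6/5 are shorthand for 6/5/3: the 3 is implied.
A third above F in this key is A.
A fifth above F in this key is C.
A sixth above F in this key is D.
Together with the bass F, this spells D minor seventh in first inversion.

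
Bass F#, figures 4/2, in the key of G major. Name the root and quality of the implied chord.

G major seventh

The figures 4/2 indicate a seventh chord in third inversion.
In third inversion the root lies a second above the bass: a second above F# in G major is G.
The chord tones are F#, G, B, D, giving G major seventh.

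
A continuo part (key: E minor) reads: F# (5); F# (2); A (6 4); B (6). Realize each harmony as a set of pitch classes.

F# (5/3): F#, A, C.
F# (6/4/2): F#, G, B, D.
A (6/4): A, D, F#.
B (6/3): B, D, G.

F#, A, C | F#, G, B, D | A, D, F# | B, D, G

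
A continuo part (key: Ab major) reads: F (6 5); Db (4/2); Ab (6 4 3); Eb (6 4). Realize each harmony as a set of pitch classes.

F, Ab, C, Db | Db, Eb, G, Bb | Ab, C, Db, F | Eb, Ab, C

F (6/5/3): F, Ab, C, Db.
Db (6/4/2): Db, Eb, G, Bb.
Ab (6/4/3): Ab, C, Db, F.
Eb (6/4): Eb, Ab, C.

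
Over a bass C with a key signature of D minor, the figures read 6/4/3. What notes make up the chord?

A third above C in this key is E.
A fourth above C in this key is F.
A sixth above C in this key is A.
Together with the bass C, this spells F major seventh in second inversion.

C, E, F, A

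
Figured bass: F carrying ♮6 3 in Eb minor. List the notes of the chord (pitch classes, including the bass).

A third above F in this key is Ab.
A sixth above F in this key is Db, made natural (D) by the ♮ figure.
Together with the bass F, this spells D diminished in first inversion.

F, Ab, D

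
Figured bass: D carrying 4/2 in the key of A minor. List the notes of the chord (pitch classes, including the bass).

The written figures 4/2 are shorthand for 6/4/2: the 6 is implied.
A second above D in this key is E.
A fourth above D in this key is G.
A sixth above D in this key is B.
Together with the bass D, this spells E minor seventh in third inversion.

D, E, G, B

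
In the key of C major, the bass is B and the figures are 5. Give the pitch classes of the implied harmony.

B, D, F

The written figures 5 are shorthand for 5/3: the 3 is implied.
A third above B in this key is D.
A fifth above B in this key is F.
Together with the bass B, this spells B diminished in root position.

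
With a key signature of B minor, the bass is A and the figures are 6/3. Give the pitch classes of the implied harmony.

A, C#, F#

A third above A in this key is C#.
A sixth above A in this key is F#.
Together with the bass A, this spells F# minor in first inversion.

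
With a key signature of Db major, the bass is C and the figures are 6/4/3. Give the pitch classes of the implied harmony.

A third above C in this key is Eb.
A fourth above C in this key is F.
A sixth above C in this key is Ab.
Together with the bass C, this spells F minor seventh in second inversion.

C, Eb, F, Ab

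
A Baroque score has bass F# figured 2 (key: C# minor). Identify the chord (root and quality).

G# minor seventh

The figures 2 indicate a seventh chord in third inversion.
In third inversion the root lies a second above the bass: a second above F# in C# minor is G#.
The chord tones are F#, G#, B, D#, giving G# minor seventh.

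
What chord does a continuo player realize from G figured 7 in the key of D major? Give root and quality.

The figures 7 indicate a seventh chord in root position.
In root position the bass is the root, so the root is G.
The chord tones are G, B, D, F#, giving G major seventh.

G major seventh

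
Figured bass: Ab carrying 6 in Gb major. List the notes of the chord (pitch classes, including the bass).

Ab, Cb, F

The written figures 6 are shorthand for 6/3: the 3 is implied.
A third above Ab in this key is Cb.
A sixth above Ab in this key is F.
Together with the bass Ab, this spells F diminished in first inversion.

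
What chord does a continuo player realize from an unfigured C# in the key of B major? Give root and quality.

An unfigured bass indicates a triad in root position.
In root position the bass is the root, so the root is C#.
The chord tones are C#, E, G#, giving C# minor.

C# minor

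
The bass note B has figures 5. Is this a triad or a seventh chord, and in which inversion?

triad, root position

5 is shorthand for 5/3.
Intervals of 5/3 above the bass form a triad; the bass is the root, so this is root position.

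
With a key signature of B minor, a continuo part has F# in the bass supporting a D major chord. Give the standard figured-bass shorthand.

F# is the third of D major, so the chord is in first inversion.
A triad in first inversion is figured 6/3, conventionally abbreviated 6.

6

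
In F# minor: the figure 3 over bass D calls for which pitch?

F#

Counting 2 letter steps above D lands on F; in F# minor, that letter is F#.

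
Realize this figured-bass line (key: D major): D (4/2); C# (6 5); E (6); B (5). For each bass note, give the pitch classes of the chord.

D, E, G, B | C#, E, G, A | E, G, C# | B, D, F#

D (6/4/2): D, E, G, B.
C# (6/5/3): C#, E, G, A.
E (6/3): E, G, C#.
B (5/3): B, D, F#.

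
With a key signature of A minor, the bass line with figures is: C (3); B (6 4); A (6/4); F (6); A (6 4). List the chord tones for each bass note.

C, E, G | B, E, G | A, D, F | F, A, D | A, D, F

C (5/3): C, E, G.
B (6/4): B, E, G.
A (6/4): A, D, F.
F (6/3): F, A, D.
A (6/4): A, D, F.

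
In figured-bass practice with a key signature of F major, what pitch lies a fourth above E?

Counting 3 letter steps above E lands on A; in F major, that letter is A.

A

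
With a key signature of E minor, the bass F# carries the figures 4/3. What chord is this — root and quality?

The figures 4/3 indicate a seventh chord in second inversion.
In second inversion the root lies a fourth above the bass: a fourth above F# in E minor is B.
The chord tones are F#, A, B, D, giving B minor seventh.

B minor seventh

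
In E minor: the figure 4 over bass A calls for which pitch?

D

Counting 3 letter steps above A lands on D; in E minor, that letter is D.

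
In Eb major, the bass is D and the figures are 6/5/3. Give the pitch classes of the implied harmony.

A third above D in this key is F.
A fifth above D in this key is Ab.
A sixth above D in this key is Bb.
Together with the bass D, this spells Bb dominant seventh in first inversion.

D, F, Ab, Bb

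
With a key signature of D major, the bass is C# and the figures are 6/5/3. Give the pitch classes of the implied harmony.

C#, E, G, A

A third above C# in this key is E.
A fifth above C# in this key is G.
A sixth above C# in this key is A.
Together with the bass C#, this spells A dominant seventh in first inversion.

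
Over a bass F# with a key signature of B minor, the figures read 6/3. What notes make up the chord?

F#, A, D

A third above F# in this key is A.
A sixth above F# in this key is D.
Together with the bass F#, this spells D major in first inversion.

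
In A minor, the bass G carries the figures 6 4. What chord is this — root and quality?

The figures 6 4 indicate a triad in second inversion.
In second inversion the root lies a fourth above the bass: a fourth above G in A minor is C.
The chord tones are G, C, E, giving C major.

C major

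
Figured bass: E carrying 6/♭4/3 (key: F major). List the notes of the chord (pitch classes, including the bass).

E, G, Ab, C

A third above E in this key is G.
A fourth above E in this key is A, lowered to Ab by the flat.
A sixth above E in this key is C.
Together with the bass E, this spells Ab augmented major seventh in second inversion.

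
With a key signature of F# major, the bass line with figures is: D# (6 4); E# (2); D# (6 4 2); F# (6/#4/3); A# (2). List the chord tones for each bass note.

D#, G#, B | E#, F#, A#, C# | D#, E#, G#, B | F#, A#, B#, D# | A#, B, D#, F#

D# (6/4): D#, G#, B.
E# (6/4/2): E#, F#, A#, C#.
D# (6/4/2): D#, E#, G#, B.
F# (6/#4/3): F#, A#, B#, D#.
A# (6/4/2): A#, B, D#, F#.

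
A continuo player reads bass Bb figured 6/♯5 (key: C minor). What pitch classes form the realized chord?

Bb, D, F#, G

The written figures 6/♯5 are shorthand for 6/5/3: the 3 is implied.
A third above Bb in this key is D.
A fifth above Bb in this key is F, raised to F# by the sharp.
A sixth above Bb in this key is G.
Together with the bass Bb, this spells G minor-major seventh in first inversion.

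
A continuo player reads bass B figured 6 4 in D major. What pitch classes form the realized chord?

A fourth above B in this key is E.
A sixth above B in this key is G.
Together with the bass B, this spells E minor in second inversion.

B, E, G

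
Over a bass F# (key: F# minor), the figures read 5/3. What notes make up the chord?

F#, A, C#

A third above F# in this key is A.
A fifth above F# in this key is C#.
Together with the bass F#, this spells F# minor in root position.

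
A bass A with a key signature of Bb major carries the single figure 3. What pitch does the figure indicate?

Counting 2 letter steps above A lands on C; in Bb major, that letter is C.

C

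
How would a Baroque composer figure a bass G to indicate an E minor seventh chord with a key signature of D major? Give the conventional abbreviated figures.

G is the third of E minor seventh, so the chord is in first inversion.
A seventh chord in first inversion is figured 6/5/3, conventionally abbreviated 6/5.

6/5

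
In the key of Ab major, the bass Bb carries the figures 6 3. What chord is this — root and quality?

G diminished

The figures 6 3 indicate a triad in first inversion.
In first inversion the root lies a sixth above the bass: a sixth above Bb in Ab major is G.
The chord tones are Bb, Db, G, giving G diminished.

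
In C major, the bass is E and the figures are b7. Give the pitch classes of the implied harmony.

The written figures b7 are shorthand for 7/5/3: the 5/3 are implied.
A third above E in this key is G.
A fifth above E in this key is B.
A seventh above E in this key is D, lowered to Db by the flat.

E, G, B, Db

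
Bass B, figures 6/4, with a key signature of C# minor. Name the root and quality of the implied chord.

The figures 6/4 indicate a triad in second inversion.
In second inversion the root lies a fourth above the bass: a fourth above B in C# minor is E.
The chord tones are B, E, G#, giving E major.

E major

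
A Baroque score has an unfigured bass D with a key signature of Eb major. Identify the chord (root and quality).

An unfigured bass indicates a triad in root position.
In root position the bass is the root, so the root is D.
The chord tones are D, F, Ab, giving D diminished.

D diminished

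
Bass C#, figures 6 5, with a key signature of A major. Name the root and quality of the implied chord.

A major seventh

The figures 6 5 indicate a seventh chord in first inversion.
In first inversion the root lies a sixth above the bass: a sixth above C# in A major is A.
The chord tones are C#, E, G#, A, giving A major seventh.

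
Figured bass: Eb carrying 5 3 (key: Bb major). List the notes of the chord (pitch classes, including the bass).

A third above Eb in this key is G.
A fifth above Eb in this key is Bb.
Together with the bass Eb, this spells Eb major in root position.

Eb, G, Bb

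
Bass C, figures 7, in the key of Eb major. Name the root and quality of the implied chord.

C minor seventh

The figures 7 indicate a seventh chord in root position.
In root position the bass is the root, so the root is C.
The chord tones are C, Eb, G, Bb, giving C minor seventh.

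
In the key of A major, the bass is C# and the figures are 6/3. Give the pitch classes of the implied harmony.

C#, E, A

A third above C# in this key is E.
A sixth above C# in this key is A.
Together with the bass C#, this spells A major in first inversion.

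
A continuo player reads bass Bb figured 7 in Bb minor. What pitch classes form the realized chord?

Bb, Db, F, Ab

The written figures 7 are shorthand for 7/5/3: the 5/3 are implied.
A third above Bb in this key is Db.
A fifth above Bb in this key is F.
A seventh above Bb in this key is Ab.
Together with the bass Bb, this spells Bb minor seventh in root position.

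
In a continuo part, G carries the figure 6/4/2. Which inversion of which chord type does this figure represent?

Intervals of 6/4/2 above the bass form a seventh chord; the bass is the seventh, so this is third inversion.

seventh chord, third inversion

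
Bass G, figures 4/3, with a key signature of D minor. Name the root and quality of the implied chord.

The figures 4/3 indicate a seventh chord in second inversion.
In second inversion the root lies a fourth above the bass: a fourth above G in D minor is C.
The chord tones are G, Bb, C, E, giving C dominant seventh.

C dominant seventh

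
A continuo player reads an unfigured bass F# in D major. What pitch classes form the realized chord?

F#, A, C#

An unfigured bass implies 5/3.
A third above F# in this key is A.
A fifth above F# in this key is C#.
Together with the bass F#, this spells F# minor in root position.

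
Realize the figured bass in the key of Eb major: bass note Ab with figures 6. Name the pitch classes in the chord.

Ab, C, F

The written figures 6 are shorthand for 6/3: the 3 is implied.
A third above Ab in this key is C.
A sixth above Ab in this key is F.
Together with the bass Ab, this spells F minor in first inversion.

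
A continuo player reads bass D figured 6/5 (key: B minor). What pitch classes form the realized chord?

The written figures 6/5 are shorthand for 6/5/3: the 3 is implied.
A third above D in this key is F#.
A fifth above D in this key is A.
A sixth above D in this key is B.
Together with the bass D, this spells B minor seventh in first inversion.

D, F#, A, B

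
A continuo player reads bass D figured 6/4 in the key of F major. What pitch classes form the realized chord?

D, G, Bb

A fourth above D in this key is G.
A sixth above D in this key is Bb.
Together with the bass D, this spells G minor in second inversion.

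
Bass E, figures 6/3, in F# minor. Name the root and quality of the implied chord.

The figures 6/3 indicate a triad in first inversion.
In first inversion the root lies a sixth above the bass: a sixth above E in F# minor is C#.
The chord tones are E, G#, C#, giving C# minor.

C# minor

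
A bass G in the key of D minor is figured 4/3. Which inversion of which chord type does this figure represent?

4/3 is shorthand for 6/4/3.
Intervals of 6/4/3 above the bass form a seventh chord; the bass is the fifth, so this is second inversion.

seventh chord, second inversion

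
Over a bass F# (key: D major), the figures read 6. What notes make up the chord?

The written figures 6 are shorthand for 6/3: the 3 is implied.
A third above F# in this key is A.
A sixth above F# in this key is D.
Together with the bass F#, this spells D major in first inversion.

F#, A, D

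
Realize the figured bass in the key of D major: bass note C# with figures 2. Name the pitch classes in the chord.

The written figures 2 are shorthand for 6/4/2: the 6/4 are implied.
A second above C# in this key is D.
A fourth above C# in this key is F#.
A sixth above C# in this key is A.
Together with the bass C#, this spells D major seventh in third inversion.

C#, D, F#, A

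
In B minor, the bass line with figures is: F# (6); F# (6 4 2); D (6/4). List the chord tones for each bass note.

F#, A, D | F#, G, B, D | D, G, B

F# (6/3): F#, A, D.
F# (6/4/2): F#, G, B, D.
D (6/4): D, G, B.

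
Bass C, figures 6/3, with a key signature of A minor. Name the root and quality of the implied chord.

A minor

The figures 6/3 indicate a triad in first inversion.
In first inversion the root lies a sixth above the bass: a sixth above C in A minor is A.
The chord tones are C, E, A, giving A minor.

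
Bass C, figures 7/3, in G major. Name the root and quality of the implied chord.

The figures 7/3 indicate a seventh chord in root position.
In root position the bass is the root, so the root is C.
The chord tones are C, E, G, B, giving C major seventh.

C major seventh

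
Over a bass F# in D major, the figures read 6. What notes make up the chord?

F#, A, D

The written figures 6 are shorthand for 6/3: the 3 is implied.
A third above F# in this key is A.
A sixth above F# in this key is D.
Together with the bass F#, this spells D major in first inversion.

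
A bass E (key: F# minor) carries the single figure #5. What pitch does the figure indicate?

Counting 4 letter steps above E lands on B; in F# minor, that letter is B.
The #5 figure raises it a semitone, giving B#.

B#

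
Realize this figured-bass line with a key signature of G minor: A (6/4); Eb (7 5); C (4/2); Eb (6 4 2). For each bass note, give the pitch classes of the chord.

A (6/4): A, D, F.
Eb (7/5/3): Eb, G, Bb, D.
C (6/4/2): C, D, F, A.
Eb (6/4/2): Eb, F, A, C.

A, D, F | Eb, G, Bb, D | C, D, F, A | Eb, F, A, C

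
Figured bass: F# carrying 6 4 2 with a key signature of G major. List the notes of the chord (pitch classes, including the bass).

F#, G, B, D

A second above F# in this key is G.
A fourth above F# in this key is B.
A sixth above F# in this key is D.
Together with the bass F#, this spells G major seventh in third inversion.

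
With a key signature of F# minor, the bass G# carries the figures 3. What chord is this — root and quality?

G# diminished

The figures 3 indicate a triad in root position.
In root position the bass is the root, so the root is G#.
The chord tones are G#, B, D, giving G# diminished.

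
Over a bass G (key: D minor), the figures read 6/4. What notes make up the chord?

G, C, E

A fourth above G in this key is C.
A sixth above G in this key is E.
Together with the bass G, this spells C major in second inversion.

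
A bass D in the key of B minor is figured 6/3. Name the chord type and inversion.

Intervals of 6/3 above the bass form a triad; the bass is the third, so this is first inversion.

triad, first inversion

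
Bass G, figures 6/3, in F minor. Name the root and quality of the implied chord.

Eb major

The figures 6/3 indicate a triad in first inversion.
In first inversion the root lies a sixth above the bass: a sixth above G in F minor is Eb.
The chord tones are G, Bb, Eb, giving Eb major.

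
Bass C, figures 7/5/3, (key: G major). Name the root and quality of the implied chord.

C major seventh

The figures 7/5/3 indicate a seventh chord in root position.
In root position the bass is the root, so the root is C.
The chord tones are C, E, G, B, giving C major seventh.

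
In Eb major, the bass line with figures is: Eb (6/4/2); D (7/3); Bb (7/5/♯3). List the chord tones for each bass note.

Eb, F, Ab, C | D, F, Ab, C | Bb, D#, F, Ab

Eb (6/4/2): Eb, F, Ab, C.
D (7/5/3): D, F, Ab, C.
Bb (7/5/#3): Bb, D#, F, Ab.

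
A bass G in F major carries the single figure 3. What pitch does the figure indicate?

Bb

Counting 2 letter steps above G lands on B; in F major, that letter is Bb.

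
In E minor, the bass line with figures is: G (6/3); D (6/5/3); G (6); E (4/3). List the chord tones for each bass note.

G (6/3): G, B, E.
D (6/5/3): D, F#, A, B.
G (6/3): G, B, E.
E (6/4/3): E, G, A, C.

G, B, E | D, F#, A, B | G, B, E | E, G, A, C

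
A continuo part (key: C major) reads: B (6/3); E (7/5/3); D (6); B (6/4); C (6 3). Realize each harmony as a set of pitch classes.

B, D, G | E, G, B, D | D, F, B | B, E, G | C, E, A

B (6/3): B, D, G.
E (7/5/3): E, G, B, D.
D (6/3): D, F, B.
B (6/4): B, E, G.
C (6/3): C, E, A.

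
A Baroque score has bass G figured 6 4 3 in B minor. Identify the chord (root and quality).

The figures 6 4 3 indicate a seventh chord in second inversion.
In second inversion the root lies a fourth above the bass: a fourth above G in B minor is C#.
The chord tones are G, B, C#, E, giving C# half-diminished seventh.

C# half-diminished seventh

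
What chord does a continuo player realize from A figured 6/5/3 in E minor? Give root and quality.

F# half-diminished seventh

The figures 6/5/3 indicate a seventh chord in first inversion.
In first inversion the root lies a sixth above the bass: a sixth above A in E minor is F#.
The chord tones are A, C, E, F#, giving F# half-diminished seventh.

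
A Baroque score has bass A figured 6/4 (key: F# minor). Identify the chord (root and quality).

D major

The figures 6/4 indicate a triad in second inversion.
In second inversion the root lies a fourth above the bass: a fourth above A in F# minor is D.
The chord tones are A, D, F#, giving D major.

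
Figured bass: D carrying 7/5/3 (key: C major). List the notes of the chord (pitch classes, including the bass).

A third above D in this key is F.
A fifth above D in this key is A.
A seventh above D in this key is C.
Together with the bass D, this spells D minor seventh in root position.

D, F, A, C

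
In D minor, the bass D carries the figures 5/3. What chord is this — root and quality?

D minor

The figures 5/3 indicate a triad in root position.
In root position the bass is the root, so the root is D.
The chord tones are D, F, A, giving D minor.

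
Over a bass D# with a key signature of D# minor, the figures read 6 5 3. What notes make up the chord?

D#, F#, A#, B

A third above D# in this key is F#.
A fifth above D# in this key is A#.
A sixth above D# in this key is B.
Together with the bass D#, this spells B major seventh in first inversion.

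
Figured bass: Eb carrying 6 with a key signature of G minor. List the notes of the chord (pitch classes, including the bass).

Eb, G, C

The written figures 6 are shorthand for 6/3: the 3 is implied.
A third above Eb in this key is G.
A sixth above Eb in this key is C.
Together with the bass Eb, this spells C minor in first inversion.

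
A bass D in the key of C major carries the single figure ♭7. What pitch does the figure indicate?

Counting 6 letter steps above D lands on C; in C major, that letter is C.
The b7 figure lowers it a semitone, giving Cb.

Cb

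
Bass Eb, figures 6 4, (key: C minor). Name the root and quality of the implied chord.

The figures 6 4 indicate a triad in second inversion.
In second inversion the root lies a fourth above the bass: a fourth above Eb in C minor is Ab.
The chord tones are Eb, Ab, C, giving Ab major.

Ab major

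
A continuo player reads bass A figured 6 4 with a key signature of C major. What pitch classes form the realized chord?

A, D, F

A fourth above A in this key is D.
A sixth above A in this key is F.
Together with the bass A, this spells D minor in second inversion.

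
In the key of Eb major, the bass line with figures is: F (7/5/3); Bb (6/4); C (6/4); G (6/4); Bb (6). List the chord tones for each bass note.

F (7/5/3): F, Ab, C, Eb.
Bb (6/4): Bb, Eb, G.
C (6/4): C, F, Ab.
G (6/4): G, C, Eb.
Bb (6/3): Bb, D, G.

F, Ab, C, Eb | Bb, Eb, G | C, F, Ab | G, C, Eb | Bb, D, G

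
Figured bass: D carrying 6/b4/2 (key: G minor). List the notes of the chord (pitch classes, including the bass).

D, Eb, Gb, Bb

A second above D in this key is Eb.
A fourth above D in this key is G, lowered to Gb by the flat.
A sixth above D in this key is Bb.
Together with the bass D, this spells Eb minor-major seventh in third inversion.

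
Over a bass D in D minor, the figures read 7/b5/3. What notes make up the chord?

A third above D in this key is F.
A fifth above D in this key is A, lowered to Ab by the flat.
A seventh above D in this key is C.
Together with the bass D, this spells D half-diminished seventh in root position.

D, F, Ab, C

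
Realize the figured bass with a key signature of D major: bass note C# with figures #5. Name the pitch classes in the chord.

C#, E, G#

The written figures #5 are shorthand for 5/3: the 3 is implied.
A third above C# in this key is E.
A fifth above C# in this key is G, raised to G# by the sharp.
Together with the bass C#, this spells C# minor in root position.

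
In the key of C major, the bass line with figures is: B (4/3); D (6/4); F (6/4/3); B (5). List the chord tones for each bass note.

B (6/4/3): B, D, E, G.
D (6/4): D, G, B.
F (6/4/3): F, A, B, D.
B (5/3): B, D, F.

B, D, E, G | D, G, B | F, A, B, D | B, D, F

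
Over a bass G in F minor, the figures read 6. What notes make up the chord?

The written figures 6 are shorthand for 6/3: the 3 is implied.
A third above G in this key is Bb.
A sixth above G in this key is Eb.
Together with the bass G, this spells Eb major in first inversion.

G, Bb, Eb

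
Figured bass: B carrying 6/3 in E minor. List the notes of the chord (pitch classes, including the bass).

B, D, G

A third above B in this key is D.
A sixth above B in this key is G.
Together with the bass B, this spells G major in first inversion.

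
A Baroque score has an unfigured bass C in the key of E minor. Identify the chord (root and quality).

C major

An unfigured bass indicates a triad in root position.
In root position the bass is the root, so the root is C.
The chord tones are C, E, G, giving C major.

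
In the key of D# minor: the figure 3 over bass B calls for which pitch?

Counting 2 letter steps above B lands on D; in D# minor, that letter is D#.

D#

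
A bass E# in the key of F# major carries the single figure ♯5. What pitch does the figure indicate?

Counting 4 letter steps above E# lands on B; in F# major, that letter is B.
The #5 figure raises it a semitone, giving B#.

B#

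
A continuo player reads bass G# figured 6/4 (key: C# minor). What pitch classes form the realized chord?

G#, C#, E

A fourth above G# in this key is C#.
A sixth above G# in this key is E.
Together with the bass G#, this spells C# minor in second inversion.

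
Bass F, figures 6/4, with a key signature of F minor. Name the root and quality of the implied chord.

The figures 6/4 indicate a triad in second inversion.
In second inversion the root lies a fourth above the bass: a fourth above F in F minor is Bb.
The chord tones are F, Bb, Db, giving Bb minor.

Bb minor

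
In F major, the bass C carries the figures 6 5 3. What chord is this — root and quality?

A minor seventh

The figures 6 5 3 indicate a seventh chord in first inversion.
In first inversion the root lies a sixth above the bass: a sixth above C in F major is A.
The chord tones are C, E, G, A, giving A minor seventh.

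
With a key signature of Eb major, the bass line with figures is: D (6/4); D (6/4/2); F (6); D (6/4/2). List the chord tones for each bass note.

D (6/4): D, G, Bb.
D (6/4/2): D, Eb, G, Bb.
F (6/3): F, Ab, D.
D (6/4/2): D, Eb, G, Bb.

D, G, Bb | D, Eb, G, Bb | F, Ab, D | D, Eb, G, Bb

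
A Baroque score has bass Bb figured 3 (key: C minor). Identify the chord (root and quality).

Bb major

The figures 3 indicate a triad in root position.
In root position the bass is the root, so the root is Bb.
The chord tones are Bb, D, F, giving Bb major.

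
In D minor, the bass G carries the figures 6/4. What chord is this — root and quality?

The figures 6/4 indicate a triad in second inversion.
In second inversion the root lies a fourth above the bass: a fourth above G in D minor is C.
The chord tones are G, C, E, giving C major.

C major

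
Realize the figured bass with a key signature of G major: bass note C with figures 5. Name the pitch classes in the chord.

C, E, G

The written figures 5 are shorthand for 5/3: the 3 is implied.
A third above C in this key is E.
A fifth above C in this key is G.
Together with the bass C, this spells C major in root position.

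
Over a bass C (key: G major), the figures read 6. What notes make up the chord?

The written figures 6 are shorthand for 6/3: the 3 is implied.
A third above C in this key is E.
A sixth above C in this key is A.
Together with the bass C, this spells A minor in first inversion.

C, E, A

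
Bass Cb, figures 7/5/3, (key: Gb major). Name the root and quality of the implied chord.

The figures 7/5/3 indicate a seventh chord in root position.
In root position the bass is the root, so the root is Cb.
The chord tones are Cb, Eb, Gb, Bb, giving Cb major seventh.

Cb major seventh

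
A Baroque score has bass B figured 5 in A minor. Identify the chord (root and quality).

The figures 5 indicate a triad in root position.
In root position the bass is the root, so the root is B.
The chord tones are B, D, F, giving B diminished.

B diminished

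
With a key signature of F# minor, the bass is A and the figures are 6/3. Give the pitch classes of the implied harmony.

A third above A in this key is C#.
A sixth above A in this key is F#.
Together with the bass A, this spells F# minor in first inversion.

A, C#, F#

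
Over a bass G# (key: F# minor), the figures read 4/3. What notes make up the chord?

G#, B, C#, E

The written figures 4/3 are shorthand for 6/4/3: the 6 is implied.
A third above G# in this key is B.
A fourth above G# in this key is C#.
A sixth above G# in this key is E.
Together with the bass G#, this spells C# minor seventh in second inversion.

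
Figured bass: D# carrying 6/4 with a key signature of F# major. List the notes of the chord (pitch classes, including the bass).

D#, G#, B

A fourth above D# in this key is G#.
A sixth above D# in this key is B.
Together with the bass D#, this spells G# minor in second inversion.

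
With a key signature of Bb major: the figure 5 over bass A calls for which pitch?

Counting 4 letter steps above A lands on E; in Bb major, that letter is Eb.

Eb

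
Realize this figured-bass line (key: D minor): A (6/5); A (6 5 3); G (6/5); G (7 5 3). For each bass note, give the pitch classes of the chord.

A, C, E, F | A, C, E, F | G, Bb, D, E | G, Bb, D, F

A (6/5/3): A, C, E, F.
A (6/5/3): A, C, E, F.
G (6/5/3): G, Bb, D, E.
G (7/5/3): G, Bb, D, F.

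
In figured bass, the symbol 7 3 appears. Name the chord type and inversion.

7 3 is shorthand for 7/5/3.
Intervals of 7/5/3 above the bass form a seventh chord; the bass is the root, so this is root position.

seventh chord, root position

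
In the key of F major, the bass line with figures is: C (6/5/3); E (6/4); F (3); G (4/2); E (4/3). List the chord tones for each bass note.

C, E, G, A | E, A, C | F, A, C | G, A, C, E | E, G, A, C

C (6/5/3): C, E, G, A.
E (6/4): E, A, C.
F (5/3): F, A, C.
G (6/4/2): G, A, C, E.
E (6/4/3): E, G, A, C.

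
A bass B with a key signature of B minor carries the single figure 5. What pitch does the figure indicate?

F#

Counting 4 letter steps above B lands on F; in B minor, that letter is F#.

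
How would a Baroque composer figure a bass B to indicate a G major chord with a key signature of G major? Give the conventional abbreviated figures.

B is the third of G major, so the chord is in first inversion.
A triad in first inversion is figured 6/3, conventionally abbreviated 6.

6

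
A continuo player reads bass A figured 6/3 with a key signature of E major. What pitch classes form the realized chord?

A third above A in this key is C#.
A sixth above A in this key is F#.
Together with the bass A, this spells F# minor in first inversion.

A, C#, F#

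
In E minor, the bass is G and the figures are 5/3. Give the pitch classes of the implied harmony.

A third above G in this key is B.
A fifth above G in this key is D.
Together with the bass G, this spells G major in root position.

G, B, D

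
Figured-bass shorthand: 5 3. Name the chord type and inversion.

Intervals of 5/3 above the bass form a triad; the bass is the root, so this is root position.

triad, root position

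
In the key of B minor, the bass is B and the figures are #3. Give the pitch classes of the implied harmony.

The written figures #3 are shorthand for 5/3: the 5 is implied.
A third above B in this key is D, raised to D# by the sharp.
A fifth above B in this key is F#.
Together with the bass B, this spells B major in root position.

B, D#, F#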